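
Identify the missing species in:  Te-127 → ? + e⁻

Conserve mass number: 127 = A + 0, so A = 127.
Conserve atomic number: 52 = Z − 1, so Z = 53.
Z = 53 is iodine, so the species is I-127.

I-127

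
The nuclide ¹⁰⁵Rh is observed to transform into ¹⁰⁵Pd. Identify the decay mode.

ΔA = 105 − 105 = 0; ΔZ = 46 − 45 = +1.
A is unchanged and Z rises by 1 — a neutron has become a proton (β⁻ decay).

beta-minus decay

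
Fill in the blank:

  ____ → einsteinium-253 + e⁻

Cf-253

Conserve mass number: A = 253 + 0, so A = 253.
Conserve atomic number: Z = 99 − 1, so Z = 98.
Z = 98 is californium, so the species is californium-253.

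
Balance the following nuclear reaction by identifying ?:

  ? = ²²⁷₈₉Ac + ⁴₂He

Pa-231

Conserve mass number: A = 227 + 4, so A = 231.
Conserve atomic number: Z = 89 + 2, so Z = 91.
Z = 91 is protactinium, so the species is ²³¹₉₁Pa.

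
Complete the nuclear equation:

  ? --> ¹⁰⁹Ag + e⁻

Pd-109

Conserve mass number: A = 109 + 0, so A = 109.
Conserve atomic number: Z = 47 − 1, so Z = 46.
Z = 46 is palladium, so the species is ¹⁰⁹Pd.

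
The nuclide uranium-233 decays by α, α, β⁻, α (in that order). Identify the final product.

Fr-221

Start: (A, Z) = (233, 92).
After α: (229, 90).
After α: (225, 88).
After β⁻: (225, 89).
After α: (221, 87).
Z = 87 is francium.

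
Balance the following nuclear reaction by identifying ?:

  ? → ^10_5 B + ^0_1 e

C-10

Conserve mass number: A = 10 + 0, so A = 10.
Conserve atomic number: Z = 5 + 1, so Z = 6.
Z = 6 is carbon, so the species is ^10_6 C.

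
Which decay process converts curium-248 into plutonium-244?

alpha decay

ΔA = 244 − 248 = -4; ΔZ = 94 − 96 = -2.
A drops by 4 and Z drops by 2 — the signature of alpha emission.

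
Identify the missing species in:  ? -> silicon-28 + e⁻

Al-28

Conserve mass number: A = 28 + 0, so A = 28.
Conserve atomic number: Z = 14 − 1, so Z = 13.
Z = 13 is aluminium, so the species is aluminium-28.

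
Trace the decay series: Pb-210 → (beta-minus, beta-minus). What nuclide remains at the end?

Start: (A, Z) = (210, 82).
After β⁻: (210, 83).
After β⁻: (210, 84).
Z = 84 is polonium.

Po-210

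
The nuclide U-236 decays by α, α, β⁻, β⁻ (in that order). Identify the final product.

Start: (A, Z) = (236, 92).
After α: (232, 90).
After α: (228, 88).
After β⁻: (228, 89).
After β⁻: (228, 90).
Z = 90 is thorium.

Th-228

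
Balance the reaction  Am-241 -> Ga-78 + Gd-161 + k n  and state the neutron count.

Conserve mass number: 241 = 78 + 161 + k, so k = 241 − 239 = 2.
Check atomic number: 95 = 31 + 64 + 0 = 95. ✓

2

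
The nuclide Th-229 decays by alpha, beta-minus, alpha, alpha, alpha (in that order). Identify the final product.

Start: (A, Z) = (229, 90).
After α: (225, 88).
After β⁻: (225, 89).
After α: (221, 87).
After α: (217, 85).
After α: (213, 83).
Z = 83 is bismuth.

Bi-213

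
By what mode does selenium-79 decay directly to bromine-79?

ΔA = 79 − 79 = 0; ΔZ = 35 − 34 = +1.
A is unchanged and Z rises by 1 — a neutron has become a proton (β⁻ decay).

beta-minus decay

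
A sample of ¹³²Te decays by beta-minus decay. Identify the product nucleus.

I-132

Beta-minus decay: mass number changes by +0, atomic number by +1.
A: 132 = 132; Z: 52 + 1 = 53.
Z = 53 is iodine, so the daughter is ¹³²I.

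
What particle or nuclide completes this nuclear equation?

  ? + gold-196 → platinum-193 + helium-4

proton

Conserve mass number: A + 196 = 193 + 4, so A = 1.
Conserve atomic number: Z + 79 = 78 + 2, so Z = 1.
A = 1 and Z = 1 is hydrogen-1 — a proton.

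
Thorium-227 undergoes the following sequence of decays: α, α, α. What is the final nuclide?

Start: (A, Z) = (227, 90).
After α: (223, 88).
After α: (219, 86).
After α: (215, 84).
Z = 84 is polonium.

Po-215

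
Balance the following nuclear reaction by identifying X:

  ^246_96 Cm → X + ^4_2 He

Pu-242

Conserve mass number: 246 = A + 4, so A = 242.
Conserve atomic number: 96 = Z + 2, so Z = 94.
Z = 94 is plutonium, so the species is ^242_94 Pu.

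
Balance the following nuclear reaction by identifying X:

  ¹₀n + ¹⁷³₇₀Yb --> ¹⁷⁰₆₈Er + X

Conserve mass number: 1 + 173 = 170 + A, so A = 4.
Conserve atomic number: 0 + 70 = 68 + Z, so Z = 2.
A = 4 and Z = 2 is ⁴₂He — an alpha particle.

alpha particle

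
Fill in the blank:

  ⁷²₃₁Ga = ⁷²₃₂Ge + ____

Conserve mass number: 72 = 72 + A, so A = 0.
Conserve atomic number: 31 = 32 + Z, so Z = -1.
A = 0 and Z = -1 is ⁰₋₁e — a beta-minus particle.

beta-minus particle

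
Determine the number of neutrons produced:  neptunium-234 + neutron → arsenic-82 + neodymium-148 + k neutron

5

Conserve mass number: 235 = 82 + 148 + k, so k = 235 − 230 = 5.
Check atomic number: 93 = 33 + 60 + 0 = 93. ✓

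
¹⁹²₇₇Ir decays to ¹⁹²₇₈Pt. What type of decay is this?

beta-minus decay

ΔA = 192 − 192 = 0; ΔZ = 78 − 77 = +1.
A is unchanged and Z rises by 1 — a neutron has become a proton (β⁻ decay).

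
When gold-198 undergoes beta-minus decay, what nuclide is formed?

Beta-minus decay: mass number changes by +0, atomic number by +1.
A: 198 = 198; Z: 79 + 1 = 80.
Z = 80 is mercury, so the daughter is mercury-198.

Hg-198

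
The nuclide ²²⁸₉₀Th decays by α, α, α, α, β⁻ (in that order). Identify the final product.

Bi-212

Start: (A, Z) = (228, 90).
After α: (224, 88).
After α: (220, 86).
After α: (216, 84).
After α: (212, 82).
After β⁻: (212, 83).
Z = 83 is bismuth.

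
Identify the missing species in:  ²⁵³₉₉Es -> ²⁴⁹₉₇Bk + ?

Conserve mass number: 253 = 249 + A, so A = 4.
Conserve atomic number: 99 = 97 + Z, so Z = 2.
A = 4 and Z = 2 is ⁴₂He — an alpha particle.

alpha particle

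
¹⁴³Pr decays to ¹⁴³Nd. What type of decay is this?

ΔA = 143 − 143 = 0; ΔZ = 60 − 59 = +1.
A is unchanged and Z rises by 1 — a neutron has become a proton (β⁻ decay).

beta-minus decay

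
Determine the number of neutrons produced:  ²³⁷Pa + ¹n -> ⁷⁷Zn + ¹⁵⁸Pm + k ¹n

3

Conserve mass number: 238 = 77 + 158 + k, so k = 238 − 235 = 3.
Check atomic number: 91 = 30 + 61 + 0 = 91. ✓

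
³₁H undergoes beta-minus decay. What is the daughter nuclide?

He-3

Beta-minus decay: mass number changes by +0, atomic number by +1.
A: 3 = 3; Z: 1 + 1 = 2.
Z = 2 is helium, so the daughter is ³₂He.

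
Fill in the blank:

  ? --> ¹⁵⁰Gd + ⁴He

Conserve mass number: A = 150 + 4, so A = 154.
Conserve atomic number: Z = 64 + 2, so Z = 66.
Z = 66 is dysprosium, so the species is ¹⁵⁴Dy.

Dy-154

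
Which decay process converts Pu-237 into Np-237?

ΔA = 237 − 237 = 0; ΔZ = 93 − 94 = -1.
A is unchanged and Z drops by 1 — a proton has become a neutron (β⁺ emission or electron capture).

beta-plus decay or electron capture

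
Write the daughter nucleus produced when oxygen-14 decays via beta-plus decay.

N-14

Beta-plus decay: mass number changes by +0, atomic number by -1.
A: 14 = 14; Z: 8 − 1 = 7.
Z = 7 is nitrogen, so the daughter is nitrogen-14.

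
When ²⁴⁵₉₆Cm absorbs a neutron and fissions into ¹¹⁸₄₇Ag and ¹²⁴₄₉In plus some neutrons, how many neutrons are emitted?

Conserve mass number: 246 = 118 + 124 + k, so k = 246 − 242 = 4.
Check atomic number: 96 = 47 + 49 + 0 = 96. ✓

4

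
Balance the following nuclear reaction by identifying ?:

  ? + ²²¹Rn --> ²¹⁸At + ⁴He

proton

Conserve mass number: A + 221 = 218 + 4, so A = 1.
Conserve atomic number: Z + 86 = 85 + 2, so Z = 1.
A = 1 and Z = 1 is ¹H — a proton.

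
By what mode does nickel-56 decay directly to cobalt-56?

ΔA = 56 − 56 = 0; ΔZ = 27 − 28 = -1.
A is unchanged and Z drops by 1 — a proton has become a neutron (β⁺ emission or electron capture).

beta-plus decay or electron capture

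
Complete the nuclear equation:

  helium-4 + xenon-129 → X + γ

Ba-133

Conserve mass number: 4 + 129 = A + 0, so A = 133.
Conserve atomic number: 2 + 54 = Z + 0, so Z = 56.
Z = 56 is barium, so the species is barium-133.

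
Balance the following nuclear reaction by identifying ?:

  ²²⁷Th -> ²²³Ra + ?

Conserve mass number: 227 = 223 + A, so A = 4.
Conserve atomic number: 90 = 88 + Z, so Z = 2.
A = 4 and Z = 2 is ⁴He — an alpha particle.

alpha particle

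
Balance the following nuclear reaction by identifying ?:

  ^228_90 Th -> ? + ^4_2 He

Ra-224

Conserve mass number: 228 = A + 4, so A = 224.
Conserve atomic number: 90 = Z + 2, so Z = 88.
Z = 88 is radium, so the species is ^224_88 Ra.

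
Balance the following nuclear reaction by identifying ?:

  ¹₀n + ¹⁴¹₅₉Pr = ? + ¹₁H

Ce-141

Conserve mass number: 1 + 141 = A + 1, so A = 141.
Conserve atomic number: 0 + 59 = Z + 1, so Z = 58.
Z = 58 is cerium, so the species is ¹⁴¹₅₈Ce.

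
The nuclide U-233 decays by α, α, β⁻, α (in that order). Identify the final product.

Fr-221

Start: (A, Z) = (233, 92).
After α: (229, 90).
After α: (225, 88).
After β⁻: (225, 89).
After α: (221, 87).
Z = 87 is francium.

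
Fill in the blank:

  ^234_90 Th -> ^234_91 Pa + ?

Conserve mass number: 234 = 234 + A, so A = 0.
Conserve atomic number: 90 = 91 + Z, so Z = -1.
A = 0 and Z = -1 is ^0_-1 e — a beta-minus particle.

beta-minus particle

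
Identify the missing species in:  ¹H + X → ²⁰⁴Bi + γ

Pb-203

Conserve mass number: 1 + A = 204 + 0, so A = 203.
Conserve atomic number: 1 + Z = 83 + 0, so Z = 82.
Z = 82 is lead, so the species is ²⁰³Pb.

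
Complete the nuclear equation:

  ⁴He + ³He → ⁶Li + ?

Conserve mass number: 4 + 3 = 6 + A, so A = 1.
Conserve atomic number: 2 + 2 = 3 + Z, so Z = 1.
A = 1 and Z = 1 is ¹H — a proton.

proton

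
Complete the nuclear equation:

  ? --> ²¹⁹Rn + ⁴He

Ra-223

Conserve mass number: A = 219 + 4, so A = 223.
Conserve atomic number: Z = 86 + 2, so Z = 88.
Z = 88 is radium, so the species is ²²³Ra.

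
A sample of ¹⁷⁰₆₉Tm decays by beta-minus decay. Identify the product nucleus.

Beta-minus decay: mass number changes by +0, atomic number by +1.
A: 170 = 170; Z: 69 + 1 = 70.
Z = 70 is ytterbium, so the daughter is ¹⁷⁰₇₀Yb.

Yb-170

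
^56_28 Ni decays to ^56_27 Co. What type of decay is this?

ΔA = 56 − 56 = 0; ΔZ = 27 − 28 = -1.
A is unchanged and Z drops by 1 — a proton has become a neutron (β⁺ emission or electron capture).

beta-plus decay or electron capture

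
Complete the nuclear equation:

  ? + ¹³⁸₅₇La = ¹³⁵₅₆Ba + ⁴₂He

proton

Conserve mass number: A + 138 = 135 + 4, so A = 1.
Conserve atomic number: Z + 57 = 56 + 2, so Z = 1.
A = 1 and Z = 1 is ¹₁H — a proton.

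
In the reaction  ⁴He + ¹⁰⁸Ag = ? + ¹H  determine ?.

Cd-111

Conserve mass number: 4 + 108 = A + 1, so A = 111.
Conserve atomic number: 2 + 47 = Z + 1, so Z = 48.
Z = 48 is cadmium, so the species is ¹¹¹Cd.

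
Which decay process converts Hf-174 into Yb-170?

ΔA = 170 − 174 = -4; ΔZ = 70 − 72 = -2.
A drops by 4 and Z drops by 2 — the signature of alpha emission.

alpha decay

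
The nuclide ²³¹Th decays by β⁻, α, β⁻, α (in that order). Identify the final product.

Ra-223

Start: (A, Z) = (231, 90).
After β⁻: (231, 91).
After α: (227, 89).
After β⁻: (227, 90).
After α: (223, 88).
Z = 88 is radium.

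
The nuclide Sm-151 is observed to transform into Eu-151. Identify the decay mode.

ΔA = 151 − 151 = 0; ΔZ = 63 − 62 = +1.
A is unchanged and Z rises by 1 — a neutron has become a proton (β⁻ decay).

beta-minus decay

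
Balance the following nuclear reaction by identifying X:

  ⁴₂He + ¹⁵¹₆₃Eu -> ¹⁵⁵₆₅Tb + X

Conserve mass number: 4 + 151 = 155 + A, so A = 0.
Conserve atomic number: 2 + 63 = 65 + Z, so Z = 0.
A = 0 and Z = 0 is ⁰₀γ — a gamma ray.

gamma ray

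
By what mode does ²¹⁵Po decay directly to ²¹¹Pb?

ΔA = 211 − 215 = -4; ΔZ = 82 − 84 = -2.
A drops by 4 and Z drops by 2 — the signature of alpha emission.

alpha decay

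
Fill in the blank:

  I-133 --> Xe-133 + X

beta-minus particle

Conserve mass number: 133 = 133 + A, so A = 0.
Conserve atomic number: 53 = 54 + Z, so Z = -1.
A = 0 and Z = -1 is e⁻ — a beta-minus particle.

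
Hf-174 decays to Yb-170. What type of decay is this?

ΔA = 170 − 174 = -4; ΔZ = 70 − 72 = -2.
A drops by 4 and Z drops by 2 — the signature of alpha emission.

alpha decay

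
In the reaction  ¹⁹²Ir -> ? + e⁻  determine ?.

Conserve mass number: 192 = A + 0, so A = 192.
Conserve atomic number: 77 = Z − 1, so Z = 78.
Z = 78 is platinum, so the species is ¹⁹²Pt.

Pt-192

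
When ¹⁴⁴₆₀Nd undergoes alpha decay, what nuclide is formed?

Alpha decay: mass number changes by -4, atomic number by -2.
A: 144 − 4 = 140; Z: 60 − 2 = 58.
Z = 58 is cerium, so the daughter is ¹⁴⁰₅₈Ce.

Ce-140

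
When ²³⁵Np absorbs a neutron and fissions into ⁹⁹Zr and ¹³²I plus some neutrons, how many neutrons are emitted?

Conserve mass number: 236 = 99 + 132 + k, so k = 236 − 231 = 5.
Check atomic number: 93 = 40 + 53 + 0 = 93. ✓

5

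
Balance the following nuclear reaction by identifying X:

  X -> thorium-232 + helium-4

Conserve mass number: A = 232 + 4, so A = 236.
Conserve atomic number: Z = 90 + 2, so Z = 92.
Z = 92 is uranium, so the species is uranium-236.

U-236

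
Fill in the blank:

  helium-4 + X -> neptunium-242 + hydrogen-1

Conserve mass number: 4 + A = 242 + 1, so A = 239.
Conserve atomic number: 2 + Z = 93 + 1, so Z = 92.
Z = 92 is uranium, so the species is uranium-239.

U-239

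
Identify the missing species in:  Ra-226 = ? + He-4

Rn-222

Conserve mass number: 226 = A + 4, so A = 222.
Conserve atomic number: 88 = Z + 2, so Z = 86.
Z = 86 is radon, so the species is Rn-222.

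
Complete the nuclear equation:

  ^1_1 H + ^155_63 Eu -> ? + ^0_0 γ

Conserve mass number: 1 + 155 = A + 0, so A = 156.
Conserve atomic number: 1 + 63 = Z + 0, so Z = 64.
Z = 64 is gadolinium, so the species is ^156_64 Gd.

Gd-156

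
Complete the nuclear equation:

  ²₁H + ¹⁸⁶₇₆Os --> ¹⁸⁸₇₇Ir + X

Conserve mass number: 2 + 186 = 188 + A, so A = 0.
Conserve atomic number: 1 + 76 = 77 + Z, so Z = 0.
A = 0 and Z = 0 is ⁰₀γ — a gamma ray.

gamma ray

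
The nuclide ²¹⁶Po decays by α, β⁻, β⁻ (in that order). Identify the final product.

Start: (A, Z) = (216, 84).
After α: (212, 82).
After β⁻: (212, 83).
After β⁻: (212, 84).
Z = 84 is polonium.

Po-212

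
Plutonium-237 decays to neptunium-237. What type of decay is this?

beta-plus decay or electron capture

ΔA = 237 − 237 = 0; ΔZ = 93 − 94 = -1.
A is unchanged and Z drops by 1 — a proton has become a neutron (β⁺ emission or electron capture).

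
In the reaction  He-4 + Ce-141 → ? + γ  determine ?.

Nd-145

Conserve mass number: 4 + 141 = A + 0, so A = 145.
Conserve atomic number: 2 + 58 = Z + 0, so Z = 60.
Z = 60 is neodymium, so the species is Nd-145.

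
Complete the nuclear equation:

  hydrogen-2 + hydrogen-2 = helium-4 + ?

gamma ray

Conserve mass number: 2 + 2 = 4 + A, so A = 0.
Conserve atomic number: 1 + 1 = 2 + Z, so Z = 0.
A = 0 and Z = 0 is γ — a gamma ray.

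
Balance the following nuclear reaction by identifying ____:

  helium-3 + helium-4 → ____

Conserve mass number: 3 + 4 = A, so A = 7.
Conserve atomic number: 2 + 2 = Z, so Z = 4.
Z = 4 is beryllium, so the species is beryllium-7.

Be-7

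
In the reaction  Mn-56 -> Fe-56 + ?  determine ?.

beta-minus particle

Conserve mass number: 56 = 56 + A, so A = 0.
Conserve atomic number: 25 = 26 + Z, so Z = -1.
A = 0 and Z = -1 is e⁻ — a beta-minus particle.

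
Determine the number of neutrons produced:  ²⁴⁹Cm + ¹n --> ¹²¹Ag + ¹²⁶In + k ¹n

3

Conserve mass number: 250 = 121 + 126 + k, so k = 250 − 247 = 3.
Check atomic number: 96 = 47 + 49 + 0 = 96. ✓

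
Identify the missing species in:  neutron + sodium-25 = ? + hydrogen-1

Ne-25

Conserve mass number: 1 + 25 = A + 1, so A = 25.
Conserve atomic number: 0 + 11 = Z + 1, so Z = 10.
Z = 10 is neon, so the species is neon-25.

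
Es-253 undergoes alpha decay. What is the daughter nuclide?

Alpha decay: mass number changes by -4, atomic number by -2.
A: 253 − 4 = 249; Z: 99 − 2 = 97.
Z = 97 is berkelium, so the daughter is Bk-249.

Bk-249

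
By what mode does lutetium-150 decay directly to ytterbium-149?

ΔA = 149 − 150 = -1; ΔZ = 70 − 71 = -1.
A drops by 1 and Z drops by 1 — a proton was emitted.

proton emission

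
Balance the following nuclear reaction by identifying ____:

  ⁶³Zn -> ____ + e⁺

Cu-63

Conserve mass number: 63 = A + 0, so A = 63.
Conserve atomic number: 30 = Z + 1, so Z = 29.
Z = 29 is copper, so the species is ⁶³Cu.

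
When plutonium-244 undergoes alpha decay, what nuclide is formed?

Alpha decay: mass number changes by -4, atomic number by -2.
A: 244 − 4 = 240; Z: 94 − 2 = 92.
Z = 92 is uranium, so the daughter is uranium-240.

U-240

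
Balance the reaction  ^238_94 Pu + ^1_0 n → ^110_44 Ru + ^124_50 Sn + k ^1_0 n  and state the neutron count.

5

Conserve mass number: 239 = 110 + 124 + k, so k = 239 − 234 = 5.
Check atomic number: 94 = 44 + 50 + 0 = 94. ✓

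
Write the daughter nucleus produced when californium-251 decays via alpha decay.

Cm-247

Alpha decay: mass number changes by -4, atomic number by -2.
A: 251 − 4 = 247; Z: 98 − 2 = 96.
Z = 96 is curium, so the daughter is curium-247.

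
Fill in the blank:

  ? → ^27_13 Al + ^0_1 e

Conserve mass number: A = 27 + 0, so A = 27.
Conserve atomic number: Z = 13 + 1, so Z = 14.
Z = 14 is silicon, so the species is ^27_14 Si.

Si-27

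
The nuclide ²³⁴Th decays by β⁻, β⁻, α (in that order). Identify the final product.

Th-230

Start: (A, Z) = (234, 90).
After β⁻: (234, 91).
After β⁻: (234, 92).
After α: (230, 90).
Z = 90 is thorium.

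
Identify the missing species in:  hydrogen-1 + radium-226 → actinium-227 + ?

gamma ray

Conserve mass number: 1 + 226 = 227 + A, so A = 0.
Conserve atomic number: 1 + 88 = 89 + Z, so Z = 0.
A = 0 and Z = 0 is γ — a gamma ray.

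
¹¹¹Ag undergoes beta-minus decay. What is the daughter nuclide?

Beta-minus decay: mass number changes by +0, atomic number by +1.
A: 111 = 111; Z: 47 + 1 = 48.
Z = 48 is cadmium, so the daughter is ¹¹¹Cd.

Cd-111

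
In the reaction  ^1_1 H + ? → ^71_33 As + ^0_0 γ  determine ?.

Ge-70

Conserve mass number: 1 + A = 71 + 0, so A = 70.
Conserve atomic number: 1 + Z = 33 + 0, so Z = 32.
Z = 32 is germanium, so the species is ^70_32 Ge.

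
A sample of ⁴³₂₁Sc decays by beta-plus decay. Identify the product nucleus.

Ca-43

Beta-plus decay: mass number changes by +0, atomic number by -1.
A: 43 = 43; Z: 21 − 1 = 20.
Z = 20 is calcium, so the daughter is ⁴³₂₀Ca.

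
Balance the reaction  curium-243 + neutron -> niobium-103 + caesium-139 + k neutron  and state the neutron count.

2

Conserve mass number: 244 = 103 + 139 + k, so k = 244 − 242 = 2.
Check atomic number: 96 = 41 + 55 + 0 = 96. ✓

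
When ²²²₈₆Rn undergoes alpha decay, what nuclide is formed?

Po-218

Alpha decay: mass number changes by -4, atomic number by -2.
A: 222 − 4 = 218; Z: 86 − 2 = 84.
Z = 84 is polonium, so the daughter is ²¹⁸₈₄Po.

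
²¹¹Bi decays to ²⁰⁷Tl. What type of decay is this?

alpha decay

ΔA = 207 − 211 = -4; ΔZ = 81 − 83 = -2.
A drops by 4 and Z drops by 2 — the signature of alpha emission.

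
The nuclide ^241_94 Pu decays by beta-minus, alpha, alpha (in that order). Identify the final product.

Start: (A, Z) = (241, 94).
After β⁻: (241, 95).
After α: (237, 93).
After α: (233, 91).
Z = 91 is protactinium.

Pa-233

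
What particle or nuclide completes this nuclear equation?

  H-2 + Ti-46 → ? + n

Conserve mass number: 2 + 46 = A + 1, so A = 47.
Conserve atomic number: 1 + 22 = Z + 0, so Z = 23.
Z = 23 is vanadium, so the species is V-47.

V-47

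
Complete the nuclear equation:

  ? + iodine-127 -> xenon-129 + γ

deuteron

Conserve mass number: A + 127 = 129 + 0, so A = 2.
Conserve atomic number: Z + 53 = 54 + 0, so Z = 1.
A = 2 and Z = 1 is hydrogen-2 — a deuteron.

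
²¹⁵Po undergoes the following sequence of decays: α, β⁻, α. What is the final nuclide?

Tl-207

Start: (A, Z) = (215, 84).
After α: (211, 82).
After β⁻: (211, 83).
After α: (207, 81).
Z = 81 is thallium.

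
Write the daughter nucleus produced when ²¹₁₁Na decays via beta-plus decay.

Beta-plus decay: mass number changes by +0, atomic number by -1.
A: 21 = 21; Z: 11 − 1 = 10.
Z = 10 is neon, so the daughter is ²¹₁₀Ne.

Ne-21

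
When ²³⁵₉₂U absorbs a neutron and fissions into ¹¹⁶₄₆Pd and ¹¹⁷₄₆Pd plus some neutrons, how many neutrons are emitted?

3

Conserve mass number: 236 = 116 + 117 + k, so k = 236 − 233 = 3.
Check atomic number: 92 = 46 + 46 + 0 = 92. ✓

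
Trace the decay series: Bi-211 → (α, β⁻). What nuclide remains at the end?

Pb-207

Start: (A, Z) = (211, 83).
After α: (207, 81).
After β⁻: (207, 82).
Z = 82 is lead.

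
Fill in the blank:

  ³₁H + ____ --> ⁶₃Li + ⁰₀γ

He-3

Conserve mass number: 3 + A = 6 + 0, so A = 3.
Conserve atomic number: 1 + Z = 3 + 0, so Z = 2.
Z = 2 is helium, so the species is ³₂He.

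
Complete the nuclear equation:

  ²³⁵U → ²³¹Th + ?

alpha particle

Conserve mass number: 235 = 231 + A, so A = 4.
Conserve atomic number: 92 = 90 + Z, so Z = 2.
A = 4 and Z = 2 is ⁴He — an alpha particle.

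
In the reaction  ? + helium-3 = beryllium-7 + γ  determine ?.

alpha particle

Conserve mass number: A + 3 = 7 + 0, so A = 4.
Conserve atomic number: Z + 2 = 4 + 0, so Z = 2.
A = 4 and Z = 2 is helium-4 — an alpha particle.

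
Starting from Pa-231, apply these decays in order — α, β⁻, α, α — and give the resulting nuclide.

Start: (A, Z) = (231, 91).
After α: (227, 89).
After β⁻: (227, 90).
After α: (223, 88).
After α: (219, 86).
Z = 86 is radon.

Rn-219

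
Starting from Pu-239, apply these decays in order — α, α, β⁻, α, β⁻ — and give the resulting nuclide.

Th-227

Start: (A, Z) = (239, 94).
After α: (235, 92).
After α: (231, 90).
After β⁻: (231, 91).
After α: (227, 89).
After β⁻: (227, 90).
Z = 90 is thorium.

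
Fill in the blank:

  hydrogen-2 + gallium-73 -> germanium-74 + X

neutron

Conserve mass number: 2 + 73 = 74 + A, so A = 1.
Conserve atomic number: 1 + 31 = 32 + Z, so Z = 0.
A = 1 and Z = 0 is neutron — a neutron.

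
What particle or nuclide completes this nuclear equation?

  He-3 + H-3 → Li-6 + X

gamma ray

Conserve mass number: 3 + 3 = 6 + A, so A = 0.
Conserve atomic number: 2 + 1 = 3 + Z, so Z = 0.
A = 0 and Z = 0 is γ — a gamma ray.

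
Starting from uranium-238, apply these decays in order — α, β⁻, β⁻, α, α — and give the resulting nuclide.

Ra-226

Start: (A, Z) = (238, 92).
After α: (234, 90).
After β⁻: (234, 91).
After β⁻: (234, 92).
After α: (230, 90).
After α: (226, 88).
Z = 88 is radium.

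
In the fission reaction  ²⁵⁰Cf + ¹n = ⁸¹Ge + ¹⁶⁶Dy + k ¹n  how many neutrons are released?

Conserve mass number: 251 = 81 + 166 + k, so k = 251 − 247 = 4.
Check atomic number: 98 = 32 + 66 + 0 = 98. ✓

4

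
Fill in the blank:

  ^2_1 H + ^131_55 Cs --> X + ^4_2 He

Conserve mass number: 2 + 131 = A + 4, so A = 129.
Conserve atomic number: 1 + 55 = Z + 2, so Z = 54.
Z = 54 is xenon, so the species is ^129_54 Xe.

Xe-129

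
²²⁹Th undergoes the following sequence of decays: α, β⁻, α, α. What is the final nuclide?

At-217

Start: (A, Z) = (229, 90).
After α: (225, 88).
After β⁻: (225, 89).
After α: (221, 87).
After α: (217, 85).
Z = 85 is astatine.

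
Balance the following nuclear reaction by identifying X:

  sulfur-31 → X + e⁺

Conserve mass number: 31 = A + 0, so A = 31.
Conserve atomic number: 16 = Z + 1, so Z = 15.
Z = 15 is phosphorus, so the species is phosphorus-31.

P-31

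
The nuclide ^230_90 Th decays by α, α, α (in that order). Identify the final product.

Po-218

Start: (A, Z) = (230, 90).
After α: (226, 88).
After α: (222, 86).
After α: (218, 84).
Z = 84 is polonium.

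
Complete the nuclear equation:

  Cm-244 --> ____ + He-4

Pu-240

Conserve mass number: 244 = A + 4, so A = 240.
Conserve atomic number: 96 = Z + 2, so Z = 94.
Z = 94 is plutonium, so the species is Pu-240.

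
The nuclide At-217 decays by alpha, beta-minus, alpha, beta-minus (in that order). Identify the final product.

Start: (A, Z) = (217, 85).
After α: (213, 83).
After β⁻: (213, 84).
After α: (209, 82).
After β⁻: (209, 83).
Z = 83 is bismuth.

Bi-209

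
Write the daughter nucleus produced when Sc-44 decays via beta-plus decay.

Ca-44

Beta-plus decay: mass number changes by +0, atomic number by -1.
A: 44 = 44; Z: 21 − 1 = 20.
Z = 20 is calcium, so the daughter is Ca-44.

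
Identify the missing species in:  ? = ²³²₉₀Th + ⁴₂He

U-236

Conserve mass number: A = 232 + 4, so A = 236.
Conserve atomic number: Z = 90 + 2, so Z = 92.
Z = 92 is uranium, so the species is ²³⁶₉₂U.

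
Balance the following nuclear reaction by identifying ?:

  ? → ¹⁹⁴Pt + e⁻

Ir-194

Conserve mass number: A = 194 + 0, so A = 194.
Conserve atomic number: Z = 78 − 1, so Z = 77.
Z = 77 is iridium, so the species is ¹⁹⁴Ir.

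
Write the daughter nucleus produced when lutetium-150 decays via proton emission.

Proton emission: mass number changes by -1, atomic number by -1.
A: 150 − 1 = 149; Z: 71 − 1 = 70.
Z = 70 is ytterbium, so the daughter is ytterbium-149.

Yb-149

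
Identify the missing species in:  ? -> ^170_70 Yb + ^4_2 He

Hf-174

Conserve mass number: A = 170 + 4, so A = 174.
Conserve atomic number: Z = 70 + 2, so Z = 72.
Z = 72 is hafnium, so the species is ^174_72 Hf.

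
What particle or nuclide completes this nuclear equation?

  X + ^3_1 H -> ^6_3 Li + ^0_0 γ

He-3

Conserve mass number: A + 3 = 6 + 0, so A = 3.
Conserve atomic number: Z + 1 = 3 + 0, so Z = 2.
Z = 2 is helium, so the species is ^3_2 He.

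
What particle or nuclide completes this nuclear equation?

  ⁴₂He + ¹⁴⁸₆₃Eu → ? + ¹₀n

Conserve mass number: 4 + 148 = A + 1, so A = 151.
Conserve atomic number: 2 + 63 = Z + 0, so Z = 65.
Z = 65 is terbium, so the species is ¹⁵¹₆₅Tb.

Tb-151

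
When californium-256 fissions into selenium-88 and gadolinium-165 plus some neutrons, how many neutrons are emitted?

3

Conserve mass number: 256 = 88 + 165 + k, so k = 256 − 253 = 3.
Check atomic number: 98 = 34 + 64 + 0 = 98. ✓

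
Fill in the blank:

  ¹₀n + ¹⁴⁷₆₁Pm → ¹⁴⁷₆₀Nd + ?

Conserve mass number: 1 + 147 = 147 + A, so A = 1.
Conserve atomic number: 0 + 61 = 60 + Z, so Z = 1.
A = 1 and Z = 1 is ¹₁H — a proton.

proton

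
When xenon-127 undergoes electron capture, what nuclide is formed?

I-127

Electron capture: mass number changes by +0, atomic number by -1.
A: 127 = 127; Z: 54 − 1 = 53.
Z = 53 is iodine, so the daughter is iodine-127.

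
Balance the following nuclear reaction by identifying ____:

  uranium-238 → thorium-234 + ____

alpha particle

Conserve mass number: 238 = 234 + A, so A = 4.
Conserve atomic number: 92 = 90 + Z, so Z = 2.
A = 4 and Z = 2 is helium-4 — an alpha particle.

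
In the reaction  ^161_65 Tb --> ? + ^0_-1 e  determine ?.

Dy-161

Conserve mass number: 161 = A + 0, so A = 161.
Conserve atomic number: 65 = Z − 1, so Z = 66.
Z = 66 is dysprosium, so the species is ^161_66 Dy.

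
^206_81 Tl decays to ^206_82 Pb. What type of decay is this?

ΔA = 206 − 206 = 0; ΔZ = 82 − 81 = +1.
A is unchanged and Z rises by 1 — a neutron has become a proton (β⁻ decay).

beta-minus decay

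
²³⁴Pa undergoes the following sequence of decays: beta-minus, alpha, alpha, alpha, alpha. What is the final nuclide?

Po-218

Start: (A, Z) = (234, 91).
After β⁻: (234, 92).
After α: (230, 90).
After α: (226, 88).
After α: (222, 86).
After α: (218, 84).
Z = 84 is polonium.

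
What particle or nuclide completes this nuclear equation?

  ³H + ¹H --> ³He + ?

neutron

Conserve mass number: 3 + 1 = 3 + A, so A = 1.
Conserve atomic number: 1 + 1 = 2 + Z, so Z = 0.
A = 1 and Z = 0 is ¹n — a neutron.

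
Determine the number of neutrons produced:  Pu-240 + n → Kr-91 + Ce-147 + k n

Conserve mass number: 241 = 91 + 147 + k, so k = 241 − 238 = 3.
Check atomic number: 94 = 36 + 58 + 0 = 94. ✓

3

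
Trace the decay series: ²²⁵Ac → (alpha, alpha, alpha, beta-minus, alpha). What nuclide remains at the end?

Start: (A, Z) = (225, 89).
After α: (221, 87).
After α: (217, 85).
After α: (213, 83).
After β⁻: (213, 84).
After α: (209, 82).
Z = 82 is lead.

Pb-209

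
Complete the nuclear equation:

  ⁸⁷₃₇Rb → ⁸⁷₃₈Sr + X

Conserve mass number: 87 = 87 + A, so A = 0.
Conserve atomic number: 37 = 38 + Z, so Z = -1.
A = 0 and Z = -1 is ⁰₋₁e — a beta-minus particle.

beta-minus particle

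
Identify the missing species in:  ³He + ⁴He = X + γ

Conserve mass number: 3 + 4 = A + 0, so A = 7.
Conserve atomic number: 2 + 2 = Z + 0, so Z = 4.
Z = 4 is beryllium, so the species is ⁷Be.

Be-7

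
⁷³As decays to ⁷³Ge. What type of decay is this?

beta-plus decay or electron capture

ΔA = 73 − 73 = 0; ΔZ = 32 − 33 = -1.
A is unchanged and Z drops by 1 — a proton has become a neutron (β⁺ emission or electron capture).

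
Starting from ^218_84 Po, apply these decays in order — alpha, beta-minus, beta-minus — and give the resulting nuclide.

Start: (A, Z) = (218, 84).
After α: (214, 82).
After β⁻: (214, 83).
After β⁻: (214, 84).
Z = 84 is polonium.

Po-214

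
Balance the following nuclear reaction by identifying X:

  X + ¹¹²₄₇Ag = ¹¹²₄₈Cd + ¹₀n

Conserve mass number: A + 112 = 112 + 1, so A = 1.
Conserve atomic number: Z + 47 = 48 + 0, so Z = 1.
A = 1 and Z = 1 is ¹₁H — a proton.

proton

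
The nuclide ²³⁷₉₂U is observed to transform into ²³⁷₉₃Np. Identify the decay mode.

ΔA = 237 − 237 = 0; ΔZ = 93 − 92 = +1.
A is unchanged and Z rises by 1 — a neutron has become a proton (β⁻ decay).

beta-minus decay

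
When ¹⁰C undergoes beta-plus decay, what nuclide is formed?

B-10

Beta-plus decay: mass number changes by +0, atomic number by -1.
A: 10 = 10; Z: 6 − 1 = 5.
Z = 5 is boron, so the daughter is ¹⁰B.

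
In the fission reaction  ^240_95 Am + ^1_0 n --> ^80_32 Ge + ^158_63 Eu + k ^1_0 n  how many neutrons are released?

Conserve mass number: 241 = 80 + 158 + k, so k = 241 − 238 = 3.
Check atomic number: 95 = 32 + 63 + 0 = 95. ✓

3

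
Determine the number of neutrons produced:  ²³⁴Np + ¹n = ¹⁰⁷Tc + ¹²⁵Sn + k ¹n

Conserve mass number: 235 = 107 + 125 + k, so k = 235 − 232 = 3.
Check atomic number: 93 = 43 + 50 + 0 = 93. ✓

3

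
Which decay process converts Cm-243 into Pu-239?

alpha decay

ΔA = 239 − 243 = -4; ΔZ = 94 − 96 = -2.
A drops by 4 and Z drops by 2 — the signature of alpha emission.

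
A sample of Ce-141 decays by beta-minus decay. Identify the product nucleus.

Pr-141

Beta-minus decay: mass number changes by +0, atomic number by +1.
A: 141 = 141; Z: 58 + 1 = 59.
Z = 59 is praseodymium, so the daughter is Pr-141.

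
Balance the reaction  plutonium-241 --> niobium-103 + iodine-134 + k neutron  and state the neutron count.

4

Conserve mass number: 241 = 103 + 134 + k, so k = 241 − 237 = 4.
Check atomic number: 94 = 41 + 53 + 0 = 94. ✓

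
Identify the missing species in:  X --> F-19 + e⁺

Conserve mass number: A = 19 + 0, so A = 19.
Conserve atomic number: Z = 9 + 1, so Z = 10.
Z = 10 is neon, so the species is Ne-19.

Ne-19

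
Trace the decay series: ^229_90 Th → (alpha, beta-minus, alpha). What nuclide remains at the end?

Start: (A, Z) = (229, 90).
After α: (225, 88).
After β⁻: (225, 89).
After α: (221, 87).
Z = 87 is francium.

Fr-221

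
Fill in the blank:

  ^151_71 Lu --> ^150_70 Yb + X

Conserve mass number: 151 = 150 + A, so A = 1.
Conserve atomic number: 71 = 70 + Z, so Z = 1.
A = 1 and Z = 1 is ^1_1 H — a proton.

proton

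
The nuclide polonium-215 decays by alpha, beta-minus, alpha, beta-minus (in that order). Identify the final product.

Start: (A, Z) = (215, 84).
After α: (211, 82).
After β⁻: (211, 83).
After α: (207, 81).
After β⁻: (207, 82).
Z = 82 is lead.

Pb-207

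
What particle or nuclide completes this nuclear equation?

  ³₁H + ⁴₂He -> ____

Conserve mass number: 3 + 4 = A, so A = 7.
Conserve atomic number: 1 + 2 = Z, so Z = 3.
Z = 3 is lithium, so the species is ⁷₃Li.

Li-7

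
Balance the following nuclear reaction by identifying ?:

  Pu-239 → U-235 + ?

alpha particle

Conserve mass number: 239 = 235 + A, so A = 4.
Conserve atomic number: 94 = 92 + Z, so Z = 2.
A = 4 and Z = 2 is He-4 — an alpha particle.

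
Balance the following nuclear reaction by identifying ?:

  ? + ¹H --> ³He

deuteron

Conserve mass number: A + 1 = 3, so A = 2.
Conserve atomic number: Z + 1 = 2, so Z = 1.
A = 2 and Z = 1 is ²H — a deuteron.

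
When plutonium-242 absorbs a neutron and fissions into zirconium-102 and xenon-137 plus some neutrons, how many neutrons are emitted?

Conserve mass number: 243 = 102 + 137 + k, so k = 243 − 239 = 4.
Check atomic number: 94 = 40 + 54 + 0 = 94. ✓

4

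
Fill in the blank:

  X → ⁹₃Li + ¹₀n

Conserve mass number: A = 9 + 1, so A = 10.
Conserve atomic number: Z = 3 + 0, so Z = 3.
Z = 3 is lithium, so the species is ¹⁰₃Li.

Li-10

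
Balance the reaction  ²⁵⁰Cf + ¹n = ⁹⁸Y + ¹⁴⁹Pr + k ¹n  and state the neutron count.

4

Conserve mass number: 251 = 98 + 149 + k, so k = 251 − 247 = 4.
Check atomic number: 98 = 39 + 59 + 0 = 98. ✓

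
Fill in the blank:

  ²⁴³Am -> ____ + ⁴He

Np-239

Conserve mass number: 243 = A + 4, so A = 239.
Conserve atomic number: 95 = Z + 2, so Z = 93.
Z = 93 is neptunium, so the species is ²³⁹Np.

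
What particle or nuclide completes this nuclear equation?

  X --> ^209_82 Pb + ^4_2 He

Conserve mass number: A = 209 + 4, so A = 213.
Conserve atomic number: Z = 82 + 2, so Z = 84.
Z = 84 is polonium, so the species is ^213_84 Po.

Po-213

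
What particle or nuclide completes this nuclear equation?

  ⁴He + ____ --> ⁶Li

Conserve mass number: 4 + A = 6, so A = 2.
Conserve atomic number: 2 + Z = 3, so Z = 1.
A = 2 and Z = 1 is ²H — a deuteron.

deuteron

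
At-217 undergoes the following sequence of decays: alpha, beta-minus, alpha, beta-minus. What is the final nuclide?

Bi-209

Start: (A, Z) = (217, 85).
After α: (213, 83).
After β⁻: (213, 84).
After α: (209, 82).
After β⁻: (209, 83).
Z = 83 is bismuth.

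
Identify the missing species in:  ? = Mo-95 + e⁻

Conserve mass number: A = 95 + 0, so A = 95.
Conserve atomic number: Z = 42 − 1, so Z = 41.
Z = 41 is niobium, so the species is Nb-95.

Nb-95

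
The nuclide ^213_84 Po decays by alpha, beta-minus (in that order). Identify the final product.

Bi-209

Start: (A, Z) = (213, 84).
After α: (209, 82).
After β⁻: (209, 83).
Z = 83 is bismuth.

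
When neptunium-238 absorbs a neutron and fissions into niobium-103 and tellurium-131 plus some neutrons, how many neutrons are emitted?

5

Conserve mass number: 239 = 103 + 131 + k, so k = 239 − 234 = 5.
Check atomic number: 93 = 41 + 52 + 0 = 93. ✓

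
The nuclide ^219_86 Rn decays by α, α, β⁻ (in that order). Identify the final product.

Start: (A, Z) = (219, 86).
After α: (215, 84).
After α: (211, 82).
After β⁻: (211, 83).
Z = 83 is bismuth.

Bi-211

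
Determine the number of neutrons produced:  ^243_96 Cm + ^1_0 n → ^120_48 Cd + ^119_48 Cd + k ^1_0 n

Conserve mass number: 244 = 120 + 119 + k, so k = 244 − 239 = 5.
Check atomic number: 96 = 48 + 48 + 0 = 96. ✓

5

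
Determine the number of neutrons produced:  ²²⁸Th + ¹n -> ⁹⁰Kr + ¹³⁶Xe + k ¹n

Conserve mass number: 229 = 90 + 136 + k, so k = 229 − 226 = 3.
Check atomic number: 90 = 36 + 54 + 0 = 90. ✓

3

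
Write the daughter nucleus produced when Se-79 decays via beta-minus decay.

Beta-minus decay: mass number changes by +0, atomic number by +1.
A: 79 = 79; Z: 34 + 1 = 35.
Z = 35 is bromine, so the daughter is Br-79.

Br-79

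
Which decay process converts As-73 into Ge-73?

ΔA = 73 − 73 = 0; ΔZ = 32 − 33 = -1.
A is unchanged and Z drops by 1 — a proton has become a neutron (β⁺ emission or electron capture).

beta-plus decay or electron capture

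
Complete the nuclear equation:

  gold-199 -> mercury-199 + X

Conserve mass number: 199 = 199 + A, so A = 0.
Conserve atomic number: 79 = 80 + Z, so Z = -1.
A = 0 and Z = -1 is e⁻ — a beta-minus particle.

beta-minus particle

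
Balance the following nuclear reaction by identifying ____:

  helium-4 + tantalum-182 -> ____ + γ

Re-186

Conserve mass number: 4 + 182 = A + 0, so A = 186.
Conserve atomic number: 2 + 73 = Z + 0, so Z = 75.
Z = 75 is rhenium, so the species is rhenium-186.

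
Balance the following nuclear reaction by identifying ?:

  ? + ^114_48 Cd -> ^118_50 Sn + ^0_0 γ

Conserve mass number: A + 114 = 118 + 0, so A = 4.
Conserve atomic number: Z + 48 = 50 + 0, so Z = 2.
A = 4 and Z = 2 is ^4_2 He — an alpha particle.

alpha particle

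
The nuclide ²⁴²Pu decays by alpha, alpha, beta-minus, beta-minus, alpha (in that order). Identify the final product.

Start: (A, Z) = (242, 94).
After α: (238, 92).
After α: (234, 90).
After β⁻: (234, 91).
After β⁻: (234, 92).
After α: (230, 90).
Z = 90 is thorium.

Th-230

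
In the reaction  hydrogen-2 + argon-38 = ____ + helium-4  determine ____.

Cl-36

Conserve mass number: 2 + 38 = A + 4, so A = 36.
Conserve atomic number: 1 + 18 = Z + 2, so Z = 17.
Z = 17 is chlorine, so the species is chlorine-36.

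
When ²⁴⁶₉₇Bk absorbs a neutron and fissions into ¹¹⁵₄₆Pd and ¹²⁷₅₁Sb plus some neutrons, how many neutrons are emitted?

Conserve mass number: 247 = 115 + 127 + k, so k = 247 − 242 = 5.
Check atomic number: 97 = 46 + 51 + 0 = 97. ✓

5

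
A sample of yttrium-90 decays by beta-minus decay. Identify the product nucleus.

Zr-90

Beta-minus decay: mass number changes by +0, atomic number by +1.
A: 90 = 90; Z: 39 + 1 = 40.
Z = 40 is zirconium, so the daughter is zirconium-90.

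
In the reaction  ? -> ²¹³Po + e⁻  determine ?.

Bi-213

Conserve mass number: A = 213 + 0, so A = 213.
Conserve atomic number: Z = 84 − 1, so Z = 83.
Z = 83 is bismuth, so the species is ²¹³Bi.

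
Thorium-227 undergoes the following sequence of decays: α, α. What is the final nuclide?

Rn-219

Start: (A, Z) = (227, 90).
After α: (223, 88).
After α: (219, 86).
Z = 86 is radon.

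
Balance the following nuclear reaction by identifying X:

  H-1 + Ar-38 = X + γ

Conserve mass number: 1 + 38 = A + 0, so A = 39.
Conserve atomic number: 1 + 18 = Z + 0, so Z = 19.
Z = 19 is potassium, so the species is K-39.

K-39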